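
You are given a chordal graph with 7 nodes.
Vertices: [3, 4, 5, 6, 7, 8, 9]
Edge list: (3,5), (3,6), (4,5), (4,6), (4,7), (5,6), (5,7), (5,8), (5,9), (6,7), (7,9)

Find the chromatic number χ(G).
Clique number ω(G) = 4 (lower bound: χ ≥ ω).
The clique on [4, 5, 6, 7] has size 4, forcing χ ≥ 4, and the coloring below uses 4 colors, so χ(G) = 4.
A valid 4-coloring: color 1: [5]; color 2: [3, 7, 8]; color 3: [6, 9]; color 4: [4].

χ(G) = 4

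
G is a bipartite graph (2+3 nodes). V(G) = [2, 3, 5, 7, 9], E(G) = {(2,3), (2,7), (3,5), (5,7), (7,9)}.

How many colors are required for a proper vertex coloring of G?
Clique number ω(G) = 2 (lower bound: χ ≥ ω).
The graph is bipartite (no odd cycle), so 2 colors suffice: χ(G) = 2.
A valid 2-coloring: color 1: [3, 7]; color 2: [2, 5, 9].

χ(G) = 2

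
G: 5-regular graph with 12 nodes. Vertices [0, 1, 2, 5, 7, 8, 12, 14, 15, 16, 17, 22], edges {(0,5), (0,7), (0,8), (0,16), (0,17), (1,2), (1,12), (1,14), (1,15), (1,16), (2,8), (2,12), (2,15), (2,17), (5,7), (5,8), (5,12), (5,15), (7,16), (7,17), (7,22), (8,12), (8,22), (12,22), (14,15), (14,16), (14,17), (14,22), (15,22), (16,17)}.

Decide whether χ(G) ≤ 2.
No, G is not 2-colorable

The clique on vertices [0, 7, 16, 17] has size 4 > 2, so it alone needs 4 colors.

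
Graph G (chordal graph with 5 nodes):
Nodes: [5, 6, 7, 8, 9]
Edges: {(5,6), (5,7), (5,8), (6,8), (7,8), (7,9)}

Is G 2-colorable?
No, G is not 2-colorable

The clique on vertices [5, 6, 8] has size 3 > 2, so it alone needs 3 colors.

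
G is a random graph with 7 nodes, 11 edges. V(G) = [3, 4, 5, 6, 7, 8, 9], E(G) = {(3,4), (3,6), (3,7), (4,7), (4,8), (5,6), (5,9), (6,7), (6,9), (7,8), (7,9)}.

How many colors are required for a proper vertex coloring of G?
χ(G) = 3

Clique number ω(G) = 3 (lower bound: χ ≥ ω).
The clique on [5, 6, 9] has size 3, forcing χ ≥ 3, and the coloring below uses 3 colors, so χ(G) = 3.
A valid 3-coloring: color 1: [5, 7]; color 2: [4, 6]; color 3: [3, 8, 9].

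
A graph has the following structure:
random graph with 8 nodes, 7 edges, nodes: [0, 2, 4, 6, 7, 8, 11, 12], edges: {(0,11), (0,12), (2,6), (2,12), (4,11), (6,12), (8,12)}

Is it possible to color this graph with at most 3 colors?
A valid 3-coloring: color 1: [7, 11, 12]; color 2: [0, 4, 6, 8]; color 3: [2].
(χ(G) = 3 ≤ 3.)

Yes, G is 3-colorable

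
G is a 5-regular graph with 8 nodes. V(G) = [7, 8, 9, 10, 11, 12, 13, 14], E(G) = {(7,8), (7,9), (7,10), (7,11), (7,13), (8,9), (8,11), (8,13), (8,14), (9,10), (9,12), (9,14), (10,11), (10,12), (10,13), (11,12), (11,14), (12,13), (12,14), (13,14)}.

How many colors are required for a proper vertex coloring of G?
Clique number ω(G) = 3 (lower bound: χ ≥ ω).
Odd cycle [7, 10, 12, 14, 8] needs 3 colors (χ ≥ 3).
Vertex 9 is adjacent to every vertex of [7, 8, 10, 12, 14], which already need 3 colors among themselves, so 9 needs a new color (χ ≥ 4).
The coloring below uses 4 colors, so χ(G) = 4.
A valid 4-coloring: color 1: [9, 11, 13]; color 2: [7, 14]; color 3: [8, 10]; color 4: [12].

χ(G) = 4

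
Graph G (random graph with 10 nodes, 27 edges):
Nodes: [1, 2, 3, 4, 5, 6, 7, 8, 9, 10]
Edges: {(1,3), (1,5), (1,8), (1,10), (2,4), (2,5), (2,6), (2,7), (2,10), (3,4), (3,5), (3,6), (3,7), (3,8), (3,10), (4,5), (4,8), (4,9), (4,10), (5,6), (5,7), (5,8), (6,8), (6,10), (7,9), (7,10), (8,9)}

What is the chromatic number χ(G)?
Clique number ω(G) = 4 (lower bound: χ ≥ ω).
The clique on [1, 3, 5, 8] has size 4, forcing χ ≥ 4, and the coloring below uses 4 colors, so χ(G) = 4.
A valid 4-coloring: color 1: [5, 9, 10]; color 2: [2, 3]; color 3: [7, 8]; color 4: [1, 4, 6].

χ(G) = 4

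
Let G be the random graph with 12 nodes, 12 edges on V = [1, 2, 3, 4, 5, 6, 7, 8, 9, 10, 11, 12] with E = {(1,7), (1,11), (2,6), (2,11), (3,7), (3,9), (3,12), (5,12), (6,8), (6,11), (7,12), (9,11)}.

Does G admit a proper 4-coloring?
A valid 4-coloring: color 1: [4, 5, 7, 8, 10, 11]; color 2: [1, 6, 9, 12]; color 3: [2, 3].
(χ(G) = 3 ≤ 4.)

Yes, G is 4-colorable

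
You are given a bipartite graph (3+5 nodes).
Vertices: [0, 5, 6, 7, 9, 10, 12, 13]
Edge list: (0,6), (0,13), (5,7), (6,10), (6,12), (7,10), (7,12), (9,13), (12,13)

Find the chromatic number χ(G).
Clique number ω(G) = 2 (lower bound: χ ≥ ω).
The graph is bipartite (no odd cycle), so 2 colors suffice: χ(G) = 2.
A valid 2-coloring: color 1: [6, 7, 13]; color 2: [0, 5, 9, 10, 12].

χ(G) = 2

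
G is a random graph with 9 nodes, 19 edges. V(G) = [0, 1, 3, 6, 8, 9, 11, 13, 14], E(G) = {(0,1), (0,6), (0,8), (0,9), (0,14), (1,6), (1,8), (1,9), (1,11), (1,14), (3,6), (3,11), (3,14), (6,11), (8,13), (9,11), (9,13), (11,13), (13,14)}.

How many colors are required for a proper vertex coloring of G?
χ(G) = 3

Clique number ω(G) = 3 (lower bound: χ ≥ ω).
The clique on [0, 1, 8] has size 3, forcing χ ≥ 3, and the coloring below uses 3 colors, so χ(G) = 3.
A valid 3-coloring: color 1: [1, 3, 13]; color 2: [0, 11]; color 3: [6, 8, 9, 14].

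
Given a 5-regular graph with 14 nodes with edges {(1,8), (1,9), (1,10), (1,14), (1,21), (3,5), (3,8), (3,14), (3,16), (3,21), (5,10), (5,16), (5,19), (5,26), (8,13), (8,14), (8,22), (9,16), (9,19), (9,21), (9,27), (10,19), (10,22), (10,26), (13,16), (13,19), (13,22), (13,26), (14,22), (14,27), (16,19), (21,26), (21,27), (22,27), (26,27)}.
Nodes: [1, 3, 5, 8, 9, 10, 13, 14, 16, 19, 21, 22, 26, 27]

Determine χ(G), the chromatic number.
Clique number ω(G) = 3 (lower bound: χ ≥ ω).
Suppose a proper 3-coloring c exists. The clique [1, 8, 14] takes 3 distinct colors; by symmetry let c(1) = 1, c(8) = 2, c(14) = 3.
- Vertex 3: neighbors [8, 14] already have colors [2, 3] ⇒ c(3) = 1.
- Vertex 22: neighbors [8, 14] already have colors [2, 3] ⇒ c(22) = 1.
- Vertex 13: neighbors [22, 8] already have colors [1, 2] ⇒ c(13) = 3.
- Vertex 16: neighbors [3, 13] already have colors [1, 3] ⇒ c(16) = 2.
- Vertex 5: neighbors [3, 16] already have colors [1, 2] ⇒ c(5) = 3.
- Vertex 9: neighbors [1, 16] already have colors [1, 2] ⇒ c(9) = 3.
- Vertex 10: neighbors [1, 5] already have colors [1, 3] ⇒ c(10) = 2.
- Vertex 21: neighbors [1, 9] already have colors [1, 3] ⇒ c(21) = 2.
- Vertex 27: neighbors [22, 21, 9] already have colors [1, 2, 3] — all 3 colors blocked. Contradiction.
The forced assignments end in a contradiction, so G has no proper 3-coloring (χ ≥ 4).
The coloring below uses 4 colors, so χ(G) = 4.
A valid 4-coloring: color 1: [1, 3, 19, 22, 26]; color 2: [8, 10, 16, 27]; color 3: [5, 9, 13, 14]; color 4: [21].

χ(G) = 4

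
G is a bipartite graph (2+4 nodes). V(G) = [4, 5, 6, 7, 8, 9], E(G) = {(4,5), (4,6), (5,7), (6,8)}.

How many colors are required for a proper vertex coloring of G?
Clique number ω(G) = 2 (lower bound: χ ≥ ω).
The graph is bipartite (no odd cycle), so 2 colors suffice: χ(G) = 2.
A valid 2-coloring: color 1: [5, 6, 9]; color 2: [4, 7, 8].

χ(G) = 2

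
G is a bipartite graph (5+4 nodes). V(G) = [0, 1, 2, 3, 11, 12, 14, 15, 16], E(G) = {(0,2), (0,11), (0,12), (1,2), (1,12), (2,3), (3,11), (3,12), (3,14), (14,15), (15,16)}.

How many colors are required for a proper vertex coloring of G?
χ(G) = 2

Clique number ω(G) = 2 (lower bound: χ ≥ ω).
The graph is bipartite (no odd cycle), so 2 colors suffice: χ(G) = 2.
A valid 2-coloring: color 1: [0, 1, 3, 15]; color 2: [2, 11, 12, 14, 16].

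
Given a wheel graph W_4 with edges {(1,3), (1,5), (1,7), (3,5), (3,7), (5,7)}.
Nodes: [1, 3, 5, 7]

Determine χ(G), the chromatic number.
Clique number ω(G) = 4 (lower bound: χ ≥ ω).
The clique on [1, 3, 5, 7] has size 4, forcing χ ≥ 4, and the coloring below uses 4 colors, so χ(G) = 4.
A valid 4-coloring: color 1: [1]; color 2: [5]; color 3: [3]; color 4: [7].

χ(G) = 4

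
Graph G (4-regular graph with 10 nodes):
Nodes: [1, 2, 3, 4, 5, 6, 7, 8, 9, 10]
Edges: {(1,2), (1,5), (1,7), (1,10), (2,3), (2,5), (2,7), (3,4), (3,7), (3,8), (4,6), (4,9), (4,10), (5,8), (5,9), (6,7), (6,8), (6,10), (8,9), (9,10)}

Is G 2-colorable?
No, G is not 2-colorable

The clique on vertices [1, 2, 5] has size 3 > 2, so it alone needs 3 colors.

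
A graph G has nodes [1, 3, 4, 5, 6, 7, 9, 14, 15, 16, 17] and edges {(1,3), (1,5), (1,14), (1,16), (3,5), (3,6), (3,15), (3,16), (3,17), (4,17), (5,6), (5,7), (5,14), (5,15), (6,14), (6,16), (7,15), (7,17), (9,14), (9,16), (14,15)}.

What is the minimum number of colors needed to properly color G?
Clique number ω(G) = 3 (lower bound: χ ≥ ω).
The clique on [1, 3, 16] has size 3, forcing χ ≥ 3, and the coloring below uses 3 colors, so χ(G) = 3.
A valid 3-coloring: color 1: [3, 4, 7, 14]; color 2: [5, 16, 17]; color 3: [1, 6, 9, 15].

χ(G) = 3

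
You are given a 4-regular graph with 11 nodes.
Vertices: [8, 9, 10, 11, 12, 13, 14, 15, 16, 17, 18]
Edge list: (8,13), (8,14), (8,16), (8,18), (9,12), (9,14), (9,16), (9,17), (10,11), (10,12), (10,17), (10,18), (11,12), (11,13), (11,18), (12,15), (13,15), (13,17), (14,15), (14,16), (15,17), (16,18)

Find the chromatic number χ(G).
Clique number ω(G) = 3 (lower bound: χ ≥ ω).
The clique on [8, 16, 18] has size 3, forcing χ ≥ 3, and the coloring below uses 3 colors, so χ(G) = 3.
A valid 3-coloring: color 1: [12, 13, 14, 18]; color 2: [8, 9, 10, 15]; color 3: [11, 16, 17].

χ(G) = 3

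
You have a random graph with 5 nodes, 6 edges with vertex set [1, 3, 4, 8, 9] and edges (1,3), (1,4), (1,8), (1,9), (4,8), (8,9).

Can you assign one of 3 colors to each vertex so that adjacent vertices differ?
A valid 3-coloring: color 1: [1]; color 2: [3, 8]; color 3: [4, 9].
(χ(G) = 3 ≤ 3.)

Yes, G is 3-colorable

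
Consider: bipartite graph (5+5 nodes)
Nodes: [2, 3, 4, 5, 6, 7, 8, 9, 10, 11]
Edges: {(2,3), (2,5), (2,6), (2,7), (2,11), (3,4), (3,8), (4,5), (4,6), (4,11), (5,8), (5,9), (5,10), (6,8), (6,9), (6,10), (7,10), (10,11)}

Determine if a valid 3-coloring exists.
A valid 3-coloring: color 1: [2, 4, 8, 9, 10]; color 2: [3, 5, 6, 7, 11].
(χ(G) = 2 ≤ 3.)

Yes, G is 3-colorable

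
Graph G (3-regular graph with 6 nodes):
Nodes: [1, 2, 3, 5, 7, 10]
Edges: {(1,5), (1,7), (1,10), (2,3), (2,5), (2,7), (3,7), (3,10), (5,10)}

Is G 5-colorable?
A valid 5-coloring: color 1: [2, 10]; color 2: [5, 7]; color 3: [1, 3].
(χ(G) = 3 ≤ 5.)

Yes, G is 5-colorable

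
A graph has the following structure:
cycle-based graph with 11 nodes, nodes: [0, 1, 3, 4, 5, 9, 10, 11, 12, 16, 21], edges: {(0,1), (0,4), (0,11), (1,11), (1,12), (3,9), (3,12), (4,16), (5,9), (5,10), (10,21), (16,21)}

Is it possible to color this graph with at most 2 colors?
The clique on vertices [0, 1, 11] has size 3 > 2, so it alone needs 3 colors.

No, G is not 2-colorable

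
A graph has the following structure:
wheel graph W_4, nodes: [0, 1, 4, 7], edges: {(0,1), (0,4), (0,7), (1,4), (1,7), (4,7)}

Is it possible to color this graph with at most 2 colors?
No, G is not 2-colorable

The clique on vertices [0, 1, 4, 7] has size 4 > 2, so it alone needs 4 colors.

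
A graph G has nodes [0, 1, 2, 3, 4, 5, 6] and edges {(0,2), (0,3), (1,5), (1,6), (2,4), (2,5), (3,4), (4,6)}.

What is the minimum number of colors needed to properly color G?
Clique number ω(G) = 2 (lower bound: χ ≥ ω).
Odd cycle [1, 5, 2, 4, 6] needs 3 colors (χ ≥ 3).
The coloring below uses 3 colors, so χ(G) = 3.
A valid 3-coloring: color 1: [0, 4, 5]; color 2: [1, 2, 3]; color 3: [6].

χ(G) = 3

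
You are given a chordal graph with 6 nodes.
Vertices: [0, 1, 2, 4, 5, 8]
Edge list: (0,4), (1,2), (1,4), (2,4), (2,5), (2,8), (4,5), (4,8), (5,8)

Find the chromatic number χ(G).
Clique number ω(G) = 4 (lower bound: χ ≥ ω).
The clique on [2, 4, 5, 8] has size 4, forcing χ ≥ 4, and the coloring below uses 4 colors, so χ(G) = 4.
A valid 4-coloring: color 1: [4]; color 2: [0, 2]; color 3: [1, 8]; color 4: [5].

χ(G) = 4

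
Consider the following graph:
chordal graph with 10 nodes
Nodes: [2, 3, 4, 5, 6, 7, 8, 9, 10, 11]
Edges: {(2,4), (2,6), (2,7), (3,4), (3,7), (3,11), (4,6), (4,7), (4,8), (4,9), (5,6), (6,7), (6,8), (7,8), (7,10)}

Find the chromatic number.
Clique number ω(G) = 4 (lower bound: χ ≥ ω).
The clique on [4, 6, 7, 8] has size 4, forcing χ ≥ 4, and the coloring below uses 4 colors, so χ(G) = 4.
A valid 4-coloring: color 1: [4, 5, 10, 11]; color 2: [7, 9]; color 3: [3, 6]; color 4: [2, 8].

χ(G) = 4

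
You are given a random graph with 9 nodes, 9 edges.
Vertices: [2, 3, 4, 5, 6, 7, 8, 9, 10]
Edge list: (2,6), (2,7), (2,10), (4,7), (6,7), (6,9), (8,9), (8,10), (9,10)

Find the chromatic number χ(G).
χ(G) = 3

Clique number ω(G) = 3 (lower bound: χ ≥ ω).
The clique on [2, 6, 7] has size 3, forcing χ ≥ 3, and the coloring below uses 3 colors, so χ(G) = 3.
A valid 3-coloring: color 1: [3, 4, 5, 6, 10]; color 2: [7, 9]; color 3: [2, 8].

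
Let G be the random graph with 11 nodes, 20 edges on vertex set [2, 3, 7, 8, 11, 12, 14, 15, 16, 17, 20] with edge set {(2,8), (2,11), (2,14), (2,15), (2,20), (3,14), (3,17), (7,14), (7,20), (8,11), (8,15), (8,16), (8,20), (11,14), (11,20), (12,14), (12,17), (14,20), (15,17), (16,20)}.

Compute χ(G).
χ(G) = 4

Clique number ω(G) = 4 (lower bound: χ ≥ ω).
The clique on [2, 8, 11, 20] has size 4, forcing χ ≥ 4, and the coloring below uses 4 colors, so χ(G) = 4.
A valid 4-coloring: color 1: [3, 12, 15, 20]; color 2: [8, 14, 17]; color 3: [2, 7, 16]; color 4: [11].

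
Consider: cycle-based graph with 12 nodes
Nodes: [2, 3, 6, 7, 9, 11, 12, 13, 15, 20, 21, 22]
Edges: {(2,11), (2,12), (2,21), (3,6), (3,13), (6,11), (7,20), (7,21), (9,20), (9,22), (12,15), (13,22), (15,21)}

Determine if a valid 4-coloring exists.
A valid 4-coloring: color 1: [2, 6, 7, 9, 13, 15]; color 2: [3, 11, 12, 20, 21, 22].
(χ(G) = 2 ≤ 4.)

Yes, G is 4-colorable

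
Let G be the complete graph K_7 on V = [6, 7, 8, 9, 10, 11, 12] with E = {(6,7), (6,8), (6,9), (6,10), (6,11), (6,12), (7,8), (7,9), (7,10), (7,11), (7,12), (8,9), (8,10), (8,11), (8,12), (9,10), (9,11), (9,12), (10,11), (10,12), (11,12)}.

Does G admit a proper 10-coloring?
Yes, G is 10-colorable

A valid 10-coloring: color 1: [12]; color 2: [11]; color 3: [8]; color 4: [7]; color 5: [9]; color 6: [10]; color 7: [6].
(χ(G) = 7 ≤ 10.)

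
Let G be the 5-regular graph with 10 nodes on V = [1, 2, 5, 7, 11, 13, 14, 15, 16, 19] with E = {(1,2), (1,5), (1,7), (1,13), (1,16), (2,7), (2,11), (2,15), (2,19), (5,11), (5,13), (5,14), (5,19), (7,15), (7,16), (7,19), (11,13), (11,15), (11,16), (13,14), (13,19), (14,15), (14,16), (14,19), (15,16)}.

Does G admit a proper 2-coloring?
The clique on vertices [5, 13, 14, 19] has size 4 > 2, so it alone needs 4 colors.

No, G is not 2-colorable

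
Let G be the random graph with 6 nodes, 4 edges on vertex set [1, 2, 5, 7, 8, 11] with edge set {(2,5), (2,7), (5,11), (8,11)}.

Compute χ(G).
Clique number ω(G) = 2 (lower bound: χ ≥ ω).
The graph is bipartite (no odd cycle), so 2 colors suffice: χ(G) = 2.
A valid 2-coloring: color 1: [1, 5, 7, 8]; color 2: [2, 11].

χ(G) = 2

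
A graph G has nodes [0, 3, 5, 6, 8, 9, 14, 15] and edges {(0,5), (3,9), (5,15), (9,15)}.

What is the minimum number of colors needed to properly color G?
Clique number ω(G) = 2 (lower bound: χ ≥ ω).
The graph is bipartite (no odd cycle), so 2 colors suffice: χ(G) = 2.
A valid 2-coloring: color 1: [5, 6, 8, 9, 14]; color 2: [0, 3, 15].

χ(G) = 2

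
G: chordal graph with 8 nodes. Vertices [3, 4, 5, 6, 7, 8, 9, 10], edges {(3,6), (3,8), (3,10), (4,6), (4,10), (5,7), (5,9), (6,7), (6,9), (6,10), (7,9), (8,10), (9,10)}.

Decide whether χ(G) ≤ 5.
Yes, G is 5-colorable

A valid 5-coloring: color 1: [5, 6, 8]; color 2: [7, 10]; color 3: [3, 4, 9].
(χ(G) = 3 ≤ 5.)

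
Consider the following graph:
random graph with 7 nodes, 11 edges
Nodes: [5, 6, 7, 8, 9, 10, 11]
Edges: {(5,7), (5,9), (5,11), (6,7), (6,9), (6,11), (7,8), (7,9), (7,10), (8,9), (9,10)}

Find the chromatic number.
χ(G) = 3

Clique number ω(G) = 3 (lower bound: χ ≥ ω).
The clique on [7, 8, 9] has size 3, forcing χ ≥ 3, and the coloring below uses 3 colors, so χ(G) = 3.
A valid 3-coloring: color 1: [7, 11]; color 2: [9]; color 3: [5, 6, 8, 10].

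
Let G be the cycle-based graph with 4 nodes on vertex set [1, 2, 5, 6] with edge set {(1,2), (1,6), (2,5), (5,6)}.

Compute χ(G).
Clique number ω(G) = 2 (lower bound: χ ≥ ω).
The graph is bipartite (no odd cycle), so 2 colors suffice: χ(G) = 2.
A valid 2-coloring: color 1: [2, 6]; color 2: [1, 5].

χ(G) = 2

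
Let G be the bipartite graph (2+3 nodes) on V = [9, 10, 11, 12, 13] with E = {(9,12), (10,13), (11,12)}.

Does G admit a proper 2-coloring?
A valid 2-coloring: color 1: [12, 13]; color 2: [9, 10, 11].
(χ(G) = 2 ≤ 2.)

Yes, G is 2-colorable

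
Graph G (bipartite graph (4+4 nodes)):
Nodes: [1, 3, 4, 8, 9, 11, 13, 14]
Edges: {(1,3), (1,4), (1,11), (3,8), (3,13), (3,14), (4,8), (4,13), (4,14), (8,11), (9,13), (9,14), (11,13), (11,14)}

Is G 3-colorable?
A valid 3-coloring: color 1: [1, 8, 13, 14]; color 2: [3, 4, 9, 11].
(χ(G) = 2 ≤ 3.)

Yes, G is 3-colorable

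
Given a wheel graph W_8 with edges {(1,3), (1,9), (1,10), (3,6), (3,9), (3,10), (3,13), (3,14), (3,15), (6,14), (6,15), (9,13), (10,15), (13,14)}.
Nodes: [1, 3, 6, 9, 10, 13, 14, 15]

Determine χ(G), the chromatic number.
χ(G) = 4

Clique number ω(G) = 3 (lower bound: χ ≥ ω).
Odd cycle [14, 6, 15, 10, 1, 9, 13] needs 3 colors (χ ≥ 3).
Vertex 3 is adjacent to every vertex of [1, 6, 9, 10, 13, 14, 15], which already need 3 colors among themselves, so 3 needs a new color (χ ≥ 4).
The coloring below uses 4 colors, so χ(G) = 4.
A valid 4-coloring: color 1: [3]; color 2: [9, 14, 15]; color 3: [6, 10, 13]; color 4: [1].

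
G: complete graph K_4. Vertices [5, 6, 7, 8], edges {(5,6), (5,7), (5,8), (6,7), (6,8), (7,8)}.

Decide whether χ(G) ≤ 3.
No, G is not 3-colorable

The clique on vertices [5, 6, 7, 8] has size 4 > 3, so it alone needs 4 colors.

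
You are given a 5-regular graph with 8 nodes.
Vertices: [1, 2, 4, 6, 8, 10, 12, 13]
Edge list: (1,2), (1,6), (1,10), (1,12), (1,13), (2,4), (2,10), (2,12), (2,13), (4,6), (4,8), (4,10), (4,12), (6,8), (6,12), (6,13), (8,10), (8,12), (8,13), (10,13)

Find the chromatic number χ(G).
Clique number ω(G) = 4 (lower bound: χ ≥ ω).
The clique on [4, 6, 8, 12] has size 4, forcing χ ≥ 4, and the coloring below uses 4 colors, so χ(G) = 4.
A valid 4-coloring: color 1: [10, 12]; color 2: [4, 13]; color 3: [1, 8]; color 4: [2, 6].

χ(G) = 4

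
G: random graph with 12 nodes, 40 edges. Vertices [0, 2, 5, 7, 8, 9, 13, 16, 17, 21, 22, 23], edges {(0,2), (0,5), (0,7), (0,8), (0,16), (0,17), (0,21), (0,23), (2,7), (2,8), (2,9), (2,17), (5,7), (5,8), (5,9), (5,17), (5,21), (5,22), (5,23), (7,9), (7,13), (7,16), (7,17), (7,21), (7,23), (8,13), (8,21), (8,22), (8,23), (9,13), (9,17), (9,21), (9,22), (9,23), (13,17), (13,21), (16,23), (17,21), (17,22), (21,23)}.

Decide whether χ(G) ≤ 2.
The clique on vertices [0, 5, 8, 21, 23] has size 5 > 2, so it alone needs 5 colors.

No, G is not 2-colorable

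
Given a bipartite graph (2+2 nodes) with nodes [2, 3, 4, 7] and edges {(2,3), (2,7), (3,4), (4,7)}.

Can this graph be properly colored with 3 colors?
Yes, G is 3-colorable

A valid 3-coloring: color 1: [2, 4]; color 2: [3, 7].
(χ(G) = 2 ≤ 3.)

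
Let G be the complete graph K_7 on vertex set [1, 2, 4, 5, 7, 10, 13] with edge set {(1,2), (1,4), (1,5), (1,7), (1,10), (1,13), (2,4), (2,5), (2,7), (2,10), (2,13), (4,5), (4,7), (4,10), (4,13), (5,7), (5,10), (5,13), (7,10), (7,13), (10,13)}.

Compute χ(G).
Clique number ω(G) = 7 (lower bound: χ ≥ ω).
The clique on [1, 2, 4, 5, 7, 10, 13] has size 7, forcing χ ≥ 7, and the coloring below uses 7 colors, so χ(G) = 7.
A valid 7-coloring: color 1: [5]; color 2: [1]; color 3: [10]; color 4: [4]; color 5: [13]; color 6: [7]; color 7: [2].

χ(G) = 7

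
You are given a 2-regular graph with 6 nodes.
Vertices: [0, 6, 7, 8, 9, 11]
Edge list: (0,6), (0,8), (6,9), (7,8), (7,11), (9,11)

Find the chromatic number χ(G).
Clique number ω(G) = 2 (lower bound: χ ≥ ω).
The graph is bipartite (no odd cycle), so 2 colors suffice: χ(G) = 2.
A valid 2-coloring: color 1: [0, 7, 9]; color 2: [6, 8, 11].

χ(G) = 2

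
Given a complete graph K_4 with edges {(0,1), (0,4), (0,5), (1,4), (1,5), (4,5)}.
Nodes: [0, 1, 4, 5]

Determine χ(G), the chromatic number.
Clique number ω(G) = 4 (lower bound: χ ≥ ω).
The clique on [0, 1, 4, 5] has size 4, forcing χ ≥ 4, and the coloring below uses 4 colors, so χ(G) = 4.
A valid 4-coloring: color 1: [1]; color 2: [5]; color 3: [4]; color 4: [0].

χ(G) = 4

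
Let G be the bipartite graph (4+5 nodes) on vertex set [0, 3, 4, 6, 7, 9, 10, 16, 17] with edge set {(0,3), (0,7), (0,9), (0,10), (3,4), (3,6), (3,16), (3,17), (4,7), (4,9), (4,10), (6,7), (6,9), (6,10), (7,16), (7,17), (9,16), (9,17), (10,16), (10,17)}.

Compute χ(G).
χ(G) = 2

Clique number ω(G) = 2 (lower bound: χ ≥ ω).
The graph is bipartite (no odd cycle), so 2 colors suffice: χ(G) = 2.
A valid 2-coloring: color 1: [3, 7, 9, 10]; color 2: [0, 4, 6, 16, 17].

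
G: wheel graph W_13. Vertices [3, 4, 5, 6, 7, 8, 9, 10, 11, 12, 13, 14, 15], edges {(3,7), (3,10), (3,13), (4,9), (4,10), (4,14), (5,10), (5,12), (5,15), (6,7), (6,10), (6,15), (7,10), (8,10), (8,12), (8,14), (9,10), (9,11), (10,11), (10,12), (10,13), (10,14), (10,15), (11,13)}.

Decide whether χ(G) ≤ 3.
A valid 3-coloring: color 1: [10]; color 2: [3, 4, 5, 6, 8, 11]; color 3: [7, 9, 12, 13, 14, 15].
(χ(G) = 3 ≤ 3.)

Yes, G is 3-colorable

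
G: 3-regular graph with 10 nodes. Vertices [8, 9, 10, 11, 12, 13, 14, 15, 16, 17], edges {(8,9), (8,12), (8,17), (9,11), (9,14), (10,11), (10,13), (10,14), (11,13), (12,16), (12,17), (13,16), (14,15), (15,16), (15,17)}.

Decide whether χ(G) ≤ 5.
Yes, G is 5-colorable

A valid 5-coloring: color 1: [9, 10, 16, 17]; color 2: [8, 13, 15]; color 3: [11, 12, 14].
(χ(G) = 3 ≤ 5.)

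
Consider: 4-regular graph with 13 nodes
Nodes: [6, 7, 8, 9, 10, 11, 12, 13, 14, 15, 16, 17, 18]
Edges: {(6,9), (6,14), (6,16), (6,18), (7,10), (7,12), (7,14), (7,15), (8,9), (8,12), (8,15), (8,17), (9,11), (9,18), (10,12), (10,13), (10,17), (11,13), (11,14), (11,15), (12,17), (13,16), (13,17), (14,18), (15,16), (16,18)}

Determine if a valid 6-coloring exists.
A valid 6-coloring: color 1: [7, 11, 16, 17]; color 2: [9, 10, 14, 15]; color 3: [6, 12, 13]; color 4: [8, 18].
(χ(G) = 4 ≤ 6.)

Yes, G is 6-colorable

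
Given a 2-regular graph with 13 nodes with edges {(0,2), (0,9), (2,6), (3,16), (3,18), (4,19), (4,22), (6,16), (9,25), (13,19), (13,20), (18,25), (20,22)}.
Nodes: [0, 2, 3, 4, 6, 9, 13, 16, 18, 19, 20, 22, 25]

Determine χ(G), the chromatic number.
χ(G) = 3

Clique number ω(G) = 2 (lower bound: χ ≥ ω).
Odd cycle [13, 19, 4, 22, 20] needs 3 colors (χ ≥ 3).
The coloring below uses 3 colors, so χ(G) = 3.
A valid 3-coloring: color 1: [0, 3, 6, 13, 22, 25]; color 2: [2, 9, 16, 18, 19, 20]; color 3: [4].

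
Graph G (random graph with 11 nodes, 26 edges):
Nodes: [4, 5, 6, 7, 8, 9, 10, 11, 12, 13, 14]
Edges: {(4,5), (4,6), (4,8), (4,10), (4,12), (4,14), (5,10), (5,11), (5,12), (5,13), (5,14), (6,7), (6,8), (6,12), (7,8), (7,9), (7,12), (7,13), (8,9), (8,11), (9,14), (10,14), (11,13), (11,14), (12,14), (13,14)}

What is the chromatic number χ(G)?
Clique number ω(G) = 4 (lower bound: χ ≥ ω).
The clique on [5, 11, 13, 14] has size 4, forcing χ ≥ 4, and the coloring below uses 4 colors, so χ(G) = 4.
A valid 4-coloring: color 1: [6, 14]; color 2: [4, 7, 11]; color 3: [5, 9]; color 4: [8, 10, 12, 13].

χ(G) = 4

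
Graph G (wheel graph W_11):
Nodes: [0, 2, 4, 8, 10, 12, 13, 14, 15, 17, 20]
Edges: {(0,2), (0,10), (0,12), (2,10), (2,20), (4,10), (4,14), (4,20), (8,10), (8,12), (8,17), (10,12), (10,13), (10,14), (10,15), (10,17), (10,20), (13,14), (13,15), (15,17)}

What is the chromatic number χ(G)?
χ(G) = 3

Clique number ω(G) = 3 (lower bound: χ ≥ ω).
The clique on [0, 2, 10] has size 3, forcing χ ≥ 3, and the coloring below uses 3 colors, so χ(G) = 3.
A valid 3-coloring: color 1: [10]; color 2: [2, 4, 12, 13, 17]; color 3: [0, 8, 14, 15, 20].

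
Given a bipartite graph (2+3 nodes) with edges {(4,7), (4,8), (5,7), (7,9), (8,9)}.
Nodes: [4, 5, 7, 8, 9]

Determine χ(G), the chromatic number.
χ(G) = 2

Clique number ω(G) = 2 (lower bound: χ ≥ ω).
The graph is bipartite (no odd cycle), so 2 colors suffice: χ(G) = 2.
A valid 2-coloring: color 1: [7, 8]; color 2: [4, 5, 9].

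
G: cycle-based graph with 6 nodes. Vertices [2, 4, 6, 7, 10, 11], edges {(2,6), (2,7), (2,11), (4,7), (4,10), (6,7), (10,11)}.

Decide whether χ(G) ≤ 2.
No, G is not 2-colorable

The clique on vertices [2, 6, 7] has size 3 > 2, so it alone needs 3 colors.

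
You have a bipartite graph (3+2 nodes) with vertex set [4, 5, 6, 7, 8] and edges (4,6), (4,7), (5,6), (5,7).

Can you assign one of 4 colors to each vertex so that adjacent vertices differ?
Yes, G is 4-colorable

A valid 4-coloring: color 1: [4, 5, 8]; color 2: [6, 7].
(χ(G) = 2 ≤ 4.)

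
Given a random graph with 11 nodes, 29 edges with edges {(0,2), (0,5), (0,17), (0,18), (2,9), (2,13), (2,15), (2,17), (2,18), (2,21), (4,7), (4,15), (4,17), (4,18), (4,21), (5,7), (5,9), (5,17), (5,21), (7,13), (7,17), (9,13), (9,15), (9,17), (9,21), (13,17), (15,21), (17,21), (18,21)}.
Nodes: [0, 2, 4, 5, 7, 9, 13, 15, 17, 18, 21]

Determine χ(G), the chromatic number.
Clique number ω(G) = 4 (lower bound: χ ≥ ω).
The clique on [2, 9, 17, 21] has size 4, forcing χ ≥ 4, and the coloring below uses 4 colors, so χ(G) = 4.
A valid 4-coloring: color 1: [15, 17, 18]; color 2: [0, 13, 21]; color 3: [2, 4, 5]; color 4: [7, 9].

χ(G) = 4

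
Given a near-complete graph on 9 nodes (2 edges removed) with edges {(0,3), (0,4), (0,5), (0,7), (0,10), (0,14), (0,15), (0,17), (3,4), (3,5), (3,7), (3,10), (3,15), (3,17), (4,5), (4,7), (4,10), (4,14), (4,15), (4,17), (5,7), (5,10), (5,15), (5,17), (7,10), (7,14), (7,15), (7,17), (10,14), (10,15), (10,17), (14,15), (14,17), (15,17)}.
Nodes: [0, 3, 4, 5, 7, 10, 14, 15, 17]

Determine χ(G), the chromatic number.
χ(G) = 8

Clique number ω(G) = 8 (lower bound: χ ≥ ω).
The clique on [0, 3, 4, 5, 7, 10, 15, 17] has size 8, forcing χ ≥ 8, and the coloring below uses 8 colors, so χ(G) = 8.
A valid 8-coloring: color 1: [17]; color 2: [4]; color 3: [0]; color 4: [7]; color 5: [10]; color 6: [15]; color 7: [3, 14]; color 8: [5].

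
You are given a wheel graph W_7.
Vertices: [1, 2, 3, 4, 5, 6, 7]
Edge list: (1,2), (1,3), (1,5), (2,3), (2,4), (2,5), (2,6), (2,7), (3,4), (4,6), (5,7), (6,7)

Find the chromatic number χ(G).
χ(G) = 3

Clique number ω(G) = 3 (lower bound: χ ≥ ω).
The clique on [1, 2, 3] has size 3, forcing χ ≥ 3, and the coloring below uses 3 colors, so χ(G) = 3.
A valid 3-coloring: color 1: [2]; color 2: [1, 4, 7]; color 3: [3, 5, 6].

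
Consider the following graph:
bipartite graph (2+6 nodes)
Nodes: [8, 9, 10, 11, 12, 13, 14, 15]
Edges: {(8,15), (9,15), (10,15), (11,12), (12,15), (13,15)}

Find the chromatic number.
χ(G) = 2

Clique number ω(G) = 2 (lower bound: χ ≥ ω).
The graph is bipartite (no odd cycle), so 2 colors suffice: χ(G) = 2.
A valid 2-coloring: color 1: [11, 14, 15]; color 2: [8, 9, 10, 12, 13].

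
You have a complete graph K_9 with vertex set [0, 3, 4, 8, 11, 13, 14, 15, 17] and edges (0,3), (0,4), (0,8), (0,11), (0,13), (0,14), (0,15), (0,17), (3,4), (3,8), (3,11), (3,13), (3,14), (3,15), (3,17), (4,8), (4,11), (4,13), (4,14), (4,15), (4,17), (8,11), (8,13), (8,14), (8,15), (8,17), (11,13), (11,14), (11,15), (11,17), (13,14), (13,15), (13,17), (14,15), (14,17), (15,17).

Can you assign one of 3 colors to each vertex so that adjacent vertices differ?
No, G is not 3-colorable

The clique on vertices [0, 3, 4, 8, 11, 13, 14, 15, 17] has size 9 > 3, so it alone needs 9 colors.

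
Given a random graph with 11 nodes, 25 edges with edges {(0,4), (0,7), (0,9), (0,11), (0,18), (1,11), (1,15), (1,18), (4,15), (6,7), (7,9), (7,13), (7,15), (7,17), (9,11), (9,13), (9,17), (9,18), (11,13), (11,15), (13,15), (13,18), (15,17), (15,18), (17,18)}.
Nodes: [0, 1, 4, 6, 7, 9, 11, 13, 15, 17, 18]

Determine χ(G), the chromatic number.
Clique number ω(G) = 3 (lower bound: χ ≥ ω).
The clique on [0, 9, 18] has size 3, forcing χ ≥ 3, and the coloring below uses 3 colors, so χ(G) = 3.
A valid 3-coloring: color 1: [6, 9, 15]; color 2: [4, 7, 11, 18]; color 3: [0, 1, 13, 17].

χ(G) = 3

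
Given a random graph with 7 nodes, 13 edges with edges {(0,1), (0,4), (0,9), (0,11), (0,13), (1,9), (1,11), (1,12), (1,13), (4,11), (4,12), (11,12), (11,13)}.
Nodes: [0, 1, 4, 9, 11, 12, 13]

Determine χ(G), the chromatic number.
Clique number ω(G) = 4 (lower bound: χ ≥ ω).
The clique on [0, 1, 11, 13] has size 4, forcing χ ≥ 4, and the coloring below uses 4 colors, so χ(G) = 4.
A valid 4-coloring: color 1: [0, 12]; color 2: [1, 4]; color 3: [9, 11]; color 4: [13].

χ(G) = 4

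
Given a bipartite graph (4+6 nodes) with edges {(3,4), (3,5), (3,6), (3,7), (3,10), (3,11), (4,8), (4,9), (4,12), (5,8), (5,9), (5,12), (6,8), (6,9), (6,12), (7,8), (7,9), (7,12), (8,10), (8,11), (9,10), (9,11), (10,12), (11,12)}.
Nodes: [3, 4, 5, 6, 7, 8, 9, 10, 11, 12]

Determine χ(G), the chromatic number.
Clique number ω(G) = 2 (lower bound: χ ≥ ω).
The graph is bipartite (no odd cycle), so 2 colors suffice: χ(G) = 2.
A valid 2-coloring: color 1: [3, 8, 9, 12]; color 2: [4, 5, 6, 7, 10, 11].

χ(G) = 2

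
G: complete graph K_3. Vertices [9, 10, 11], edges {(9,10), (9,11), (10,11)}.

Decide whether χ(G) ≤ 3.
Yes, G is 3-colorable

A valid 3-coloring: color 1: [10]; color 2: [9]; color 3: [11].
(χ(G) = 3 ≤ 3.)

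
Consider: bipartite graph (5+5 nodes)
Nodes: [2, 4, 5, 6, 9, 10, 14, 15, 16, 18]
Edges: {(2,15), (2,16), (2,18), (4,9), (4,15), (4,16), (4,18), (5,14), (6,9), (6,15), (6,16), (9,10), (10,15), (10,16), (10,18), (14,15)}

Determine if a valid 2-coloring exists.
A valid 2-coloring: color 1: [5, 9, 15, 16, 18]; color 2: [2, 4, 6, 10, 14].
(χ(G) = 2 ≤ 2.)

Yes, G is 2-colorable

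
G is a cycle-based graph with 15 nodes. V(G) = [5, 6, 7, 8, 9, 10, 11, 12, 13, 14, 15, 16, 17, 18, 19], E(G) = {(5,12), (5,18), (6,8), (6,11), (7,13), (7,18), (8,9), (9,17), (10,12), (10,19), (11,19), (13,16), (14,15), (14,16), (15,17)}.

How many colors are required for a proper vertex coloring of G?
Clique number ω(G) = 2 (lower bound: χ ≥ ω).
Odd cycle [5, 18, 7, 13, 16, 14, 15, 17, 9, 8, 6, 11, 19, 10, 12] needs 3 colors (χ ≥ 3).
The coloring below uses 3 colors, so χ(G) = 3.
A valid 3-coloring: color 1: [5, 6, 7, 9, 10, 15, 16]; color 2: [8, 11, 12, 13, 14, 17, 18]; color 3: [19].

χ(G) = 3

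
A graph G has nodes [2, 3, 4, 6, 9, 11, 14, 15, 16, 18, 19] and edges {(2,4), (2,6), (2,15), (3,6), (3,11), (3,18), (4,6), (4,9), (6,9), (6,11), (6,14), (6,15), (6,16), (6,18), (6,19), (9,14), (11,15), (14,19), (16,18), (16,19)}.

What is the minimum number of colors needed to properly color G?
χ(G) = 3

Clique number ω(G) = 3 (lower bound: χ ≥ ω).
The clique on [2, 4, 6] has size 3, forcing χ ≥ 3, and the coloring below uses 3 colors, so χ(G) = 3.
A valid 3-coloring: color 1: [6]; color 2: [2, 9, 11, 18, 19]; color 3: [3, 4, 14, 15, 16].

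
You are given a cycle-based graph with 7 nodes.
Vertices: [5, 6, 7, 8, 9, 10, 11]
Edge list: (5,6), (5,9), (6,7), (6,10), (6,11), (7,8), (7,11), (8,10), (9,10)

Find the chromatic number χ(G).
Clique number ω(G) = 3 (lower bound: χ ≥ ω).
The clique on [6, 7, 11] has size 3, forcing χ ≥ 3, and the coloring below uses 3 colors, so χ(G) = 3.
A valid 3-coloring: color 1: [6, 8, 9]; color 2: [5, 7, 10]; color 3: [11].

χ(G) = 3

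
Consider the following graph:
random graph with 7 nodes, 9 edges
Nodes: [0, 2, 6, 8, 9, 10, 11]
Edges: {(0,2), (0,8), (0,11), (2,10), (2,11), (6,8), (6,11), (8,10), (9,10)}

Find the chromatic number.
χ(G) = 3

Clique number ω(G) = 3 (lower bound: χ ≥ ω).
The clique on [0, 2, 11] has size 3, forcing χ ≥ 3, and the coloring below uses 3 colors, so χ(G) = 3.
A valid 3-coloring: color 1: [10, 11]; color 2: [2, 8, 9]; color 3: [0, 6].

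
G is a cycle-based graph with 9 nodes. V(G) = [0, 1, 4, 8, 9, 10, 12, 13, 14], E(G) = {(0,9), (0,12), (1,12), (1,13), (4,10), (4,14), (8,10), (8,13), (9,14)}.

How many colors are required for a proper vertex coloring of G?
χ(G) = 3

Clique number ω(G) = 2 (lower bound: χ ≥ ω).
Odd cycle [0, 12, 1, 13, 8, 10, 4, 14, 9] needs 3 colors (χ ≥ 3).
The coloring below uses 3 colors, so χ(G) = 3.
A valid 3-coloring: color 1: [0, 1, 8, 14]; color 2: [9, 10, 12, 13]; color 3: [4].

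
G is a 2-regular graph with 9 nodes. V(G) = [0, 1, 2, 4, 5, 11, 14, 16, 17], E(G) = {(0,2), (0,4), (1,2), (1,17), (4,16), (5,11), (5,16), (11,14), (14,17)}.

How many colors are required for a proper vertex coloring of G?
Clique number ω(G) = 2 (lower bound: χ ≥ ω).
Odd cycle [5, 11, 14, 17, 1, 2, 0, 4, 16] needs 3 colors (χ ≥ 3).
The coloring below uses 3 colors, so χ(G) = 3.
A valid 3-coloring: color 1: [2, 4, 11, 17]; color 2: [0, 1, 14, 16]; color 3: [5].

χ(G) = 3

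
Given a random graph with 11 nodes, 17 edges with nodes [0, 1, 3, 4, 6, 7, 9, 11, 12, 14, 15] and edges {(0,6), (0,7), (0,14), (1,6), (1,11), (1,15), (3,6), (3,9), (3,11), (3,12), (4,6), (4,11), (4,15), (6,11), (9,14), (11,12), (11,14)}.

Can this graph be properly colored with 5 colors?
A valid 5-coloring: color 1: [0, 9, 11, 15]; color 2: [6, 7, 12, 14]; color 3: [1, 3, 4].
(χ(G) = 3 ≤ 5.)

Yes, G is 5-colorable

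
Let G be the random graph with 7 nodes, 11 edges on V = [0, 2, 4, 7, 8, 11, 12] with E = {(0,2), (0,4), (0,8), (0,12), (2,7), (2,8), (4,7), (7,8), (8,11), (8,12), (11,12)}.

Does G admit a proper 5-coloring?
Yes, G is 5-colorable

A valid 5-coloring: color 1: [4, 8]; color 2: [0, 7, 11]; color 3: [2, 12].
(χ(G) = 3 ≤ 5.)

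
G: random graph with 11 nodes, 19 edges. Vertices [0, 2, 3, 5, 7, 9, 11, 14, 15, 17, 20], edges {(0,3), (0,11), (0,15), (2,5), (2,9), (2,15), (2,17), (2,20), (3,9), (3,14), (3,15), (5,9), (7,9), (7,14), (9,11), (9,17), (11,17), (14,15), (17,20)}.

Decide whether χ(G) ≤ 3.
A valid 3-coloring: color 1: [9, 15, 20]; color 2: [2, 3, 7, 11]; color 3: [0, 5, 14, 17].
(χ(G) = 3 ≤ 3.)

Yes, G is 3-colorable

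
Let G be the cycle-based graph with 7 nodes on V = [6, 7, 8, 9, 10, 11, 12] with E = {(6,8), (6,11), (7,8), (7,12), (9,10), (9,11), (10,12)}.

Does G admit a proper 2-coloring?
No, G is not 2-colorable

Odd cycle [8, 7, 12, 10, 9, 11, 6] needs 3 colors (χ ≥ 3).
Hence χ(G) ≥ 3 > 2, so no proper 2-coloring exists.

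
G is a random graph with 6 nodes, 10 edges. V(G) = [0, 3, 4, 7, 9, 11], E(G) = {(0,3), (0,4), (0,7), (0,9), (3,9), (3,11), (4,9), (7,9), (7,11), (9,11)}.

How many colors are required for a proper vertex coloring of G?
χ(G) = 3

Clique number ω(G) = 3 (lower bound: χ ≥ ω).
The clique on [0, 3, 9] has size 3, forcing χ ≥ 3, and the coloring below uses 3 colors, so χ(G) = 3.
A valid 3-coloring: color 1: [9]; color 2: [0, 11]; color 3: [3, 4, 7].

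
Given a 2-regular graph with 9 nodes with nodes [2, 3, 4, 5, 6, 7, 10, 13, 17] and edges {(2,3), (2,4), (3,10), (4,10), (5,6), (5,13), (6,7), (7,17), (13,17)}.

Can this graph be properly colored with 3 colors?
A valid 3-coloring: color 1: [3, 4, 7, 13]; color 2: [2, 6, 10, 17]; color 3: [5].
(χ(G) = 3 ≤ 3.)

Yes, G is 3-colorable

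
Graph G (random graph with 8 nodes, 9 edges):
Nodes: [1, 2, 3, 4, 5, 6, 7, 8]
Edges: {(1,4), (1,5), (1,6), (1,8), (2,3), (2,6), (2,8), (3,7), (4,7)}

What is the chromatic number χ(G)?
Clique number ω(G) = 2 (lower bound: χ ≥ ω).
The graph is bipartite (no odd cycle), so 2 colors suffice: χ(G) = 2.
A valid 2-coloring: color 1: [1, 2, 7]; color 2: [3, 4, 5, 6, 8].

χ(G) = 2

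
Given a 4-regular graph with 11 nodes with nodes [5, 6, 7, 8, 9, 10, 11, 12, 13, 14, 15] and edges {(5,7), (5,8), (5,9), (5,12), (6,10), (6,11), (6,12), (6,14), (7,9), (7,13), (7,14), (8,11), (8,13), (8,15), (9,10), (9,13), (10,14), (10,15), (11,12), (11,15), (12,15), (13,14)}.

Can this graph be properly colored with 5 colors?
A valid 5-coloring: color 1: [6, 7, 15]; color 2: [5, 10, 11, 13]; color 3: [8, 9, 12, 14].
(χ(G) = 3 ≤ 5.)

Yes, G is 5-colorable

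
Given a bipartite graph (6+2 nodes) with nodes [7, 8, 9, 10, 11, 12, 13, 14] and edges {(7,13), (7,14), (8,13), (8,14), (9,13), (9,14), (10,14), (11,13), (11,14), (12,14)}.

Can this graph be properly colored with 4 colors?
Yes, G is 4-colorable

A valid 4-coloring: color 1: [13, 14]; color 2: [7, 8, 9, 10, 11, 12].
(χ(G) = 2 ≤ 4.)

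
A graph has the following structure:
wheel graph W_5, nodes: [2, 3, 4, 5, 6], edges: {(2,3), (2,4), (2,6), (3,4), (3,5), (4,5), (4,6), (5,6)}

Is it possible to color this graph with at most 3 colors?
Yes, G is 3-colorable

A valid 3-coloring: color 1: [4]; color 2: [2, 5]; color 3: [3, 6].
(χ(G) = 3 ≤ 3.)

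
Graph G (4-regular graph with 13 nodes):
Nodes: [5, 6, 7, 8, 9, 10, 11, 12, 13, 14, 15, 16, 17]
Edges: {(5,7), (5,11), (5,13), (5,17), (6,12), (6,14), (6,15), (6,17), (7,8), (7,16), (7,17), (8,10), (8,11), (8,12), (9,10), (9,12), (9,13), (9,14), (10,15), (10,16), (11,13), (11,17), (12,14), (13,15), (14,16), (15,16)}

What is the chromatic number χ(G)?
χ(G) = 3

Clique number ω(G) = 3 (lower bound: χ ≥ ω).
The clique on [5, 11, 17] has size 3, forcing χ ≥ 3, and the coloring below uses 3 colors, so χ(G) = 3.
A valid 3-coloring: color 1: [5, 6, 8, 9, 16]; color 2: [10, 13, 14, 17]; color 3: [7, 11, 12, 15].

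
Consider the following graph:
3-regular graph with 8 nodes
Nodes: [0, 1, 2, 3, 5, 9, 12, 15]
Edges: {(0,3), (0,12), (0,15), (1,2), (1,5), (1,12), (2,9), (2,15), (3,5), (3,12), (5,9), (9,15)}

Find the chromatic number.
Clique number ω(G) = 3 (lower bound: χ ≥ ω).
The clique on [0, 3, 12] has size 3, forcing χ ≥ 3, and the coloring below uses 3 colors, so χ(G) = 3.
A valid 3-coloring: color 1: [5, 12, 15]; color 2: [0, 2]; color 3: [1, 3, 9].

χ(G) = 3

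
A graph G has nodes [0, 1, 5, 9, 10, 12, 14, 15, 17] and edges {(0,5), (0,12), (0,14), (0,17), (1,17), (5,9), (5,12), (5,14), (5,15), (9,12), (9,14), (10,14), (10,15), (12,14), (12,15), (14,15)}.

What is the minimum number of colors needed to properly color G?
Clique number ω(G) = 4 (lower bound: χ ≥ ω).
The clique on [0, 5, 12, 14] has size 4, forcing χ ≥ 4, and the coloring below uses 4 colors, so χ(G) = 4.
A valid 4-coloring: color 1: [14, 17]; color 2: [1, 5, 10]; color 3: [12]; color 4: [0, 9, 15].

χ(G) = 4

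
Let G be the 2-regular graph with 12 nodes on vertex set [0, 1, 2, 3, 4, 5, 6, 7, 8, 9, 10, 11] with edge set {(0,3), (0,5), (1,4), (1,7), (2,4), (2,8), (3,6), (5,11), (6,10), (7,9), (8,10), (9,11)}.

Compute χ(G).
χ(G) = 2

Clique number ω(G) = 2 (lower bound: χ ≥ ω).
The graph is bipartite (no odd cycle), so 2 colors suffice: χ(G) = 2.
A valid 2-coloring: color 1: [1, 2, 3, 5, 9, 10]; color 2: [0, 4, 6, 7, 8, 11].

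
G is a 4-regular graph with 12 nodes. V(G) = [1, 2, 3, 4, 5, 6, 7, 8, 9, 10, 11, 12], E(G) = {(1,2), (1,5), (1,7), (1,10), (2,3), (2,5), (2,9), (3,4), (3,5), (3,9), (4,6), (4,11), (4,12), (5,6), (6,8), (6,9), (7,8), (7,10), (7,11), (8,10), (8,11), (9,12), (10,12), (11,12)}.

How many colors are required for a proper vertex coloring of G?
χ(G) = 3

Clique number ω(G) = 3 (lower bound: χ ≥ ω).
The clique on [1, 7, 10] has size 3, forcing χ ≥ 3, and the coloring below uses 3 colors, so χ(G) = 3.
A valid 3-coloring: color 1: [1, 3, 8, 12]; color 2: [4, 5, 7, 9]; color 3: [2, 6, 10, 11].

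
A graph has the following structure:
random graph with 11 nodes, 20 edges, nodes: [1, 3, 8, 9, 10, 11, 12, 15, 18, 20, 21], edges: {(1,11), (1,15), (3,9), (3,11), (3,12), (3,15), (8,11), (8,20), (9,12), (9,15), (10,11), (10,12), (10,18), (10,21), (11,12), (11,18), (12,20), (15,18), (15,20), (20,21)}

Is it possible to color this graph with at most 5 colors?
A valid 5-coloring: color 1: [9, 11, 20]; color 2: [8, 12, 15, 21]; color 3: [1, 3, 10]; color 4: [18].
(χ(G) = 4 ≤ 5.)

Yes, G is 5-colorable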